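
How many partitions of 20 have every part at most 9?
p(20, parts ≤ 9) = 488

Use the recurrence p(n, m) = p(n, m−1) + p(n−m, m): either the largest part is < m (count p(n, m−1)) or the largest part is exactly m (remove one copy of m, count p(n−m, m)). With p(0, ·) = 1 this gives p(20, parts ≤ 9) = 488. (By conjugating Young diagrams, this also counts partitions of 20 into at most 9 parts.)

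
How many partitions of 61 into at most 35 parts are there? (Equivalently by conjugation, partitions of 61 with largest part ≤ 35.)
p(61, parts ≤ 35) = 1112209

Use the recurrence p(n, m) = p(n, m−1) + p(n−m, m): either the largest part is < m (count p(n, m−1)) or the largest part is exactly m (remove one copy of m, count p(n−m, m)). With p(0, ·) = 1 this gives p(61, parts ≤ 35) = 1112209. (By conjugating Young diagrams, this also counts partitions of 61 into at most 35 parts.)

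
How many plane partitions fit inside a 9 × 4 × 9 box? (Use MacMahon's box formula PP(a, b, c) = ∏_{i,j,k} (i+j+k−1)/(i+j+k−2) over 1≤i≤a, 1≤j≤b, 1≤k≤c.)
PP(9, 4, 9) = 1832516612010448

Evaluate the triple product over i = 1..9, j = 1..4, k = 1..9. The factors are (2/1) · (3/2) · (4/3) · (5/4) · (6/5) · (7/6) · (8/7) · (9/8) · … (324 factors total). The numerators and denominators telescope so the product is an integer; carrying out the multiplication exactly gives PP(9, 4, 9) = 1832516612010448.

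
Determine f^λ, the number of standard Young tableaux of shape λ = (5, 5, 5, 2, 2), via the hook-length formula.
# SYT of shape (5, 5, 5, 2, 2) = 6928350

Hook-length formula: f^λ = n! / Π hook(c), product over all cells c of the Young diagram. For λ = (5, 5, 5, 2, 2), n = 19 boxes. Hook lengths by row (left-to-right, top-to-bottom): [9, 8, 5, 4, 3]; [8, 7, 4, 3, 2]; [7, 6, 3, 2, 1]; [3, 2]; [2, 1]. Product of hooks = 17557585920. So f^λ = 19! / 17557585920 = 121645100408832000 / 17557585920 = 6928350.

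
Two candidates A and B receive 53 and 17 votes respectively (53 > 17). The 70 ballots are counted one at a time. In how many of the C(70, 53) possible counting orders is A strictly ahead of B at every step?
Strict-lead orderings = 4051508174260272

Total orderings of the 70 votes with 53 for A: C(70, 53) = 7877932561061640. By the Bertrand ballot formula (Cycle Lemma / reflection principle), the number of orderings in which A is strictly ahead of B throughout is (p − q)/(p + q) · C(p + q, p) = (53 − 17)/(53 + 17) · 7877932561061640 = 4051508174260272.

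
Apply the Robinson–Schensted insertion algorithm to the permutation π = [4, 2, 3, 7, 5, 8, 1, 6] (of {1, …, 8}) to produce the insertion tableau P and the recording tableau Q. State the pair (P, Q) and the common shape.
P = [1, 3, 5, 6] / [2, 7, 8] / [4];  Q = [1, 3, 4, 6] / [2, 5, 8] / [7];  common shape = (4, 3, 1)

Row-insert the values π_1, π_2, … into P one at a time, bumping the leftmost entry strictly greater than the inserted value down to the next row. The recording tableau Q records, in position (i, j), the step at which that cell was added to P.
  Insert 4 (step 1): P = [4];  Q = [1]
  Insert 2 (step 2): P = [2] / [4];  Q = [1] / [2]
  Insert 3 (step 3): P = [2, 3] / [4];  Q = [1, 3] / [2]
  Insert 7 (step 4): P = [2, 3, 7] / [4];  Q = [1, 3, 4] / [2]
  Insert 5 (step 5): P = [2, 3, 5] / [4, 7];  Q = [1, 3, 4] / [2, 5]
  Insert 8 (step 6): P = [2, 3, 5, 8] / [4, 7];  Q = [1, 3, 4, 6] / [2, 5]
  Insert 1 (step 7): P = [1, 3, 5, 8] / [2, 7] / [4];  Q = [1, 3, 4, 6] / [2, 5] / [7]
  Insert 6 (step 8): P = [1, 3, 5, 6] / [2, 7, 8] / [4];  Q = [1, 3, 4, 6] / [2, 5, 8] / [7]
Final shape: (4, 3, 1).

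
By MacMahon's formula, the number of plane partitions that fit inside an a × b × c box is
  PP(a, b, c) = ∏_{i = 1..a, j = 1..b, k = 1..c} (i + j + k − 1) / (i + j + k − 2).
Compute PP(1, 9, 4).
PP(1, 9, 4) = 715

Evaluate the triple product over i = 1..1, j = 1..9, k = 1..4. The factors are (2/1) · (3/2) · (4/3) · (5/4) · (3/2) · (4/3) · (5/4) · (6/5) · … (36 factors total). The numerators and denominators telescope so the product is an integer; carrying out the multiplication exactly gives PP(1, 9, 4) = 715.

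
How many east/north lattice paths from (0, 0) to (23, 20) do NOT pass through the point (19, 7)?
Number of paths = 959001354220

Total paths from (0, 0) to (23, 20): C(43, 23) = 960566918220. Paths through (19, 7): (paths (0, 0) → (19, 7)) × (paths (19, 7) → (23, 20)) = C(26, 19) · C(17, 4) = 657800 · 2380 = 1565564000. Avoidance count = 960566918220 − 1565564000 = 959001354220.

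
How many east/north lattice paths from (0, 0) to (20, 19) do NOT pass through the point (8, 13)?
Number of paths = 65145676050

Total paths from (0, 0) to (20, 19): C(39, 20) = 68923264410. Paths through (8, 13): (paths (0, 0) → (8, 13)) × (paths (8, 13) → (20, 19)) = C(21, 8) · C(18, 12) = 203490 · 18564 = 3777588360. Avoidance count = 68923264410 − 3777588360 = 65145676050.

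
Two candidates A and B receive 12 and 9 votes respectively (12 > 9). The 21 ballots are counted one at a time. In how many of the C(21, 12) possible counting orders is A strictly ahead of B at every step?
Strict-lead orderings = 41990

Total orderings of the 21 votes with 12 for A: C(21, 12) = 293930. By the Bertrand ballot formula (Cycle Lemma / reflection principle), the number of orderings in which A is strictly ahead of B throughout is (p − q)/(p + q) · C(p + q, p) = (12 − 9)/(12 + 9) · 293930 = 41990.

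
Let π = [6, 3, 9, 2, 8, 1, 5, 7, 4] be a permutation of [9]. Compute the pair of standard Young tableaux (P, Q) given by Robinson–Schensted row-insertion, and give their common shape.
P = [1, 4, 7] / [2, 5] / [3, 8] / [6, 9];  Q = [1, 3, 8] / [2, 5] / [4, 7] / [6, 9];  common shape = (3, 2, 2, 2)

Row-insert the values π_1, π_2, … into P one at a time, bumping the leftmost entry strictly greater than the inserted value down to the next row. The recording tableau Q records, in position (i, j), the step at which that cell was added to P.
  Insert 6 (step 1): P = [6];  Q = [1]
  Insert 3 (step 2): P = [3] / [6];  Q = [1] / [2]
  Insert 9 (step 3): P = [3, 9] / [6];  Q = [1, 3] / [2]
  Insert 2 (step 4): P = [2, 9] / [3] / [6];  Q = [1, 3] / [2] / [4]
  Insert 8 (step 5): P = [2, 8] / [3, 9] / [6];  Q = [1, 3] / [2, 5] / [4]
  Insert 1 (step 6): P = [1, 8] / [2, 9] / [3] / [6];  Q = [1, 3] / [2, 5] / [4] / [6]
  Insert 5 (step 7): P = [1, 5] / [2, 8] / [3, 9] / [6];  Q = [1, 3] / [2, 5] / [4, 7] / [6]
  Insert 7 (step 8): P = [1, 5, 7] / [2, 8] / [3, 9] / [6];  Q = [1, 3, 8] / [2, 5] / [4, 7] / [6]
  Insert 4 (step 9): P = [1, 4, 7] / [2, 5] / [3, 8] / [6, 9];  Q = [1, 3, 8] / [2, 5] / [4, 7] / [6, 9]
Final shape: (3, 2, 2, 2).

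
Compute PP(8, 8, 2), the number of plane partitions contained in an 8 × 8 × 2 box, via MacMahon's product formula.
PP(8, 8, 2) = 34763300

Evaluate the triple product over i = 1..8, j = 1..8, k = 1..2. The factors are (2/1) · (3/2) · (3/2) · (4/3) · (4/3) · (5/4) · (5/4) · (6/5) · … (128 factors total). The numerators and denominators telescope so the product is an integer; carrying out the multiplication exactly gives PP(8, 8, 2) = 34763300.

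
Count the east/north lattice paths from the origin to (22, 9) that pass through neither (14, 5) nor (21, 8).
Number of paths = 8610645

Inclusion–exclusion. Total paths: C(31, 22) = 20160075. Through P₁: C(19, 14)·C(12, 8) = 5755860. Through P₂: C(29, 21)·C(2, 1) = 8584290. Since P₁ is strictly southwest of P₂, a monotone path through both must visit P₁ then P₂; paths through both = C(19, 14)·C(10, 7)·C(2, 1) = 2790720. Avoid both = 20160075 − 5755860 − 8584290 + 2790720 = 8610645.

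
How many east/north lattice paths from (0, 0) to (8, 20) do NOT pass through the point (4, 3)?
Number of paths = 2898630

Total paths from (0, 0) to (8, 20): C(28, 8) = 3108105. Paths through (4, 3): (paths (0, 0) → (4, 3)) × (paths (4, 3) → (8, 20)) = C(7, 4) · C(21, 4) = 35 · 5985 = 209475. Avoidance count = 3108105 − 209475 = 2898630.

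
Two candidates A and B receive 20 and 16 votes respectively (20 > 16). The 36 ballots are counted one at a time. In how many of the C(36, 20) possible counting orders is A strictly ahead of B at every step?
Strict-lead orderings = 811985790

Total orderings of the 36 votes with 20 for A: C(36, 20) = 7307872110. By the Bertrand ballot formula (Cycle Lemma / reflection principle), the number of orderings in which A is strictly ahead of B throughout is (p − q)/(p + q) · C(p + q, p) = (20 − 16)/(20 + 16) · 7307872110 = 811985790.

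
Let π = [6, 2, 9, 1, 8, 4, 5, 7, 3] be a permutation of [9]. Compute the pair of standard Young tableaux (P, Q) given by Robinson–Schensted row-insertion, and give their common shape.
P = [1, 3, 5, 7] / [2, 4] / [6, 8] / [9];  Q = [1, 3, 7, 8] / [2, 5] / [4, 6] / [9];  common shape = (4, 2, 2, 1)

Row-insert the values π_1, π_2, … into P one at a time, bumping the leftmost entry strictly greater than the inserted value down to the next row. The recording tableau Q records, in position (i, j), the step at which that cell was added to P.
  Insert 6 (step 1): P = [6];  Q = [1]
  Insert 2 (step 2): P = [2] / [6];  Q = [1] / [2]
  Insert 9 (step 3): P = [2, 9] / [6];  Q = [1, 3] / [2]
  Insert 1 (step 4): P = [1, 9] / [2] / [6];  Q = [1, 3] / [2] / [4]
  Insert 8 (step 5): P = [1, 8] / [2, 9] / [6];  Q = [1, 3] / [2, 5] / [4]
  Insert 4 (step 6): P = [1, 4] / [2, 8] / [6, 9];  Q = [1, 3] / [2, 5] / [4, 6]
  Insert 5 (step 7): P = [1, 4, 5] / [2, 8] / [6, 9];  Q = [1, 3, 7] / [2, 5] / [4, 6]
  Insert 7 (step 8): P = [1, 4, 5, 7] / [2, 8] / [6, 9];  Q = [1, 3, 7, 8] / [2, 5] / [4, 6]
  Insert 3 (step 9): P = [1, 3, 5, 7] / [2, 4] / [6, 8] / [9];  Q = [1, 3, 7, 8] / [2, 5] / [4, 6] / [9]
Final shape: (4, 2, 2, 1).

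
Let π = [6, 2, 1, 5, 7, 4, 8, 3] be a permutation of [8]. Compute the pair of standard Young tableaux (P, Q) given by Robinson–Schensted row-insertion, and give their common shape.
P = [1, 3, 7, 8] / [2, 4] / [5] / [6];  Q = [1, 4, 5, 7] / [2, 6] / [3] / [8];  common shape = (4, 2, 1, 1)

Row-insert the values π_1, π_2, … into P one at a time, bumping the leftmost entry strictly greater than the inserted value down to the next row. The recording tableau Q records, in position (i, j), the step at which that cell was added to P.
  Insert 6 (step 1): P = [6];  Q = [1]
  Insert 2 (step 2): P = [2] / [6];  Q = [1] / [2]
  Insert 1 (step 3): P = [1] / [2] / [6];  Q = [1] / [2] / [3]
  Insert 5 (step 4): P = [1, 5] / [2] / [6];  Q = [1, 4] / [2] / [3]
  Insert 7 (step 5): P = [1, 5, 7] / [2] / [6];  Q = [1, 4, 5] / [2] / [3]
  Insert 4 (step 6): P = [1, 4, 7] / [2, 5] / [6];  Q = [1, 4, 5] / [2, 6] / [3]
  Insert 8 (step 7): P = [1, 4, 7, 8] / [2, 5] / [6];  Q = [1, 4, 5, 7] / [2, 6] / [3]
  Insert 3 (step 8): P = [1, 3, 7, 8] / [2, 4] / [5] / [6];  Q = [1, 4, 5, 7] / [2, 6] / [3] / [8]
Final shape: (4, 2, 1, 1).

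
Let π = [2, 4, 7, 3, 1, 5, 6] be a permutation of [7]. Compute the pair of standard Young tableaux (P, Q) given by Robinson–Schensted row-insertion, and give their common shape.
P = [1, 3, 5, 6] / [2, 7] / [4];  Q = [1, 2, 3, 7] / [4, 6] / [5];  common shape = (4, 2, 1)

Row-insert the values π_1, π_2, … into P one at a time, bumping the leftmost entry strictly greater than the inserted value down to the next row. The recording tableau Q records, in position (i, j), the step at which that cell was added to P.
  Insert 2 (step 1): P = [2];  Q = [1]
  Insert 4 (step 2): P = [2, 4];  Q = [1, 2]
  Insert 7 (step 3): P = [2, 4, 7];  Q = [1, 2, 3]
  Insert 3 (step 4): P = [2, 3, 7] / [4];  Q = [1, 2, 3] / [4]
  Insert 1 (step 5): P = [1, 3, 7] / [2] / [4];  Q = [1, 2, 3] / [4] / [5]
  Insert 5 (step 6): P = [1, 3, 5] / [2, 7] / [4];  Q = [1, 2, 3] / [4, 6] / [5]
  Insert 6 (step 7): P = [1, 3, 5, 6] / [2, 7] / [4];  Q = [1, 2, 3, 7] / [4, 6] / [5]
Final shape: (4, 2, 1).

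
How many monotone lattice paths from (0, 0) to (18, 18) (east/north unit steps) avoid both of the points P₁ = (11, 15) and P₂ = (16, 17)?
Number of paths = 5134334850

Inclusion–exclusion. Total paths: C(36, 18) = 9075135300. Through P₁: C(26, 11)·C(10, 7) = 927139200. Through P₂: C(33, 16)·C(3, 2) = 3500409330. Since P₁ is strictly southwest of P₂, a monotone path through both must visit P₁ then P₂; paths through both = C(26, 11)·C(7, 5)·C(3, 2) = 486748080. Avoid both = 9075135300 − 927139200 − 3500409330 + 486748080 = 5134334850.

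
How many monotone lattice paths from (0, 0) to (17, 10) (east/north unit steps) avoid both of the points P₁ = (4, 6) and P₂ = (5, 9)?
Number of paths = 7921379

Inclusion–exclusion. Total paths: C(27, 17) = 8436285. Through P₁: C(10, 4)·C(17, 13) = 499800. Through P₂: C(14, 5)·C(13, 12) = 26026. Since P₁ is strictly southwest of P₂, a monotone path through both must visit P₁ then P₂; paths through both = C(10, 4)·C(4, 1)·C(13, 12) = 10920. Avoid both = 8436285 − 499800 − 26026 + 10920 = 7921379.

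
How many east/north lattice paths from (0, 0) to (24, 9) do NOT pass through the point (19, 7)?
Number of paths = 24753300

Total paths from (0, 0) to (24, 9): C(33, 24) = 38567100. Paths through (19, 7): (paths (0, 0) → (19, 7)) × (paths (19, 7) → (24, 9)) = C(26, 19) · C(7, 5) = 657800 · 21 = 13813800. Avoidance count = 38567100 − 13813800 = 24753300.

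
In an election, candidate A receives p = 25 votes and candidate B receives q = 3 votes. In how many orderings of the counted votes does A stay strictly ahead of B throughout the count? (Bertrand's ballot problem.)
Strict-lead orderings = 2574

Total orderings of the 28 votes with 25 for A: C(28, 25) = 3276. By the Bertrand ballot formula (Cycle Lemma / reflection principle), the number of orderings in which A is strictly ahead of B throughout is (p − q)/(p + q) · C(p + q, p) = (25 − 3)/(25 + 3) · 3276 = 2574.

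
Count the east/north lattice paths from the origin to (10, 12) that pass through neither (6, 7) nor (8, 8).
Number of paths = 314600

Inclusion–exclusion. Total paths: C(22, 10) = 646646. Through P₁: C(13, 6)·C(9, 4) = 216216. Through P₂: C(16, 8)·C(6, 2) = 193050. Since P₁ is strictly southwest of P₂, a monotone path through both must visit P₁ then P₂; paths through both = C(13, 6)·C(3, 2)·C(6, 2) = 77220. Avoid both = 646646 − 216216 − 193050 + 77220 = 314600.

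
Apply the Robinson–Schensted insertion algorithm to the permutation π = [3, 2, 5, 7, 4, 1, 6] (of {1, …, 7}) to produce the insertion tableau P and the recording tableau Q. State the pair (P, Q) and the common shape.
P = [1, 4, 6] / [2, 5, 7] / [3];  Q = [1, 3, 4] / [2, 5, 7] / [6];  common shape = (3, 3, 1)

Row-insert the values π_1, π_2, … into P one at a time, bumping the leftmost entry strictly greater than the inserted value down to the next row. The recording tableau Q records, in position (i, j), the step at which that cell was added to P.
  Insert 3 (step 1): P = [3];  Q = [1]
  Insert 2 (step 2): P = [2] / [3];  Q = [1] / [2]
  Insert 5 (step 3): P = [2, 5] / [3];  Q = [1, 3] / [2]
  Insert 7 (step 4): P = [2, 5, 7] / [3];  Q = [1, 3, 4] / [2]
  Insert 4 (step 5): P = [2, 4, 7] / [3, 5];  Q = [1, 3, 4] / [2, 5]
  Insert 1 (step 6): P = [1, 4, 7] / [2, 5] / [3];  Q = [1, 3, 4] / [2, 5] / [6]
  Insert 6 (step 7): P = [1, 4, 6] / [2, 5, 7] / [3];  Q = [1, 3, 4] / [2, 5, 7] / [6]
Final shape: (3, 3, 1).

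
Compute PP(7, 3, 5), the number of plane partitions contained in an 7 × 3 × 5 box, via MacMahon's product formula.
PP(7, 3, 5) = 16195608

Evaluate the triple product over i = 1..7, j = 1..3, k = 1..5. The factors are (2/1) · (3/2) · (4/3) · (5/4) · (6/5) · (3/2) · (4/3) · (5/4) · … (105 factors total). The numerators and denominators telescope so the product is an integer; carrying out the multiplication exactly gives PP(7, 3, 5) = 16195608.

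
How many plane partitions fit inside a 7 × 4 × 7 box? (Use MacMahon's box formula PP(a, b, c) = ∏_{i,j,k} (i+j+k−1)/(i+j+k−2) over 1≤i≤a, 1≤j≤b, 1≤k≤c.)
PP(7, 4, 7) = 142174944340

Evaluate the triple product over i = 1..7, j = 1..4, k = 1..7. The factors are (2/1) · (3/2) · (4/3) · (5/4) · (6/5) · (7/6) · (8/7) · (3/2) · … (196 factors total). The numerators and denominators telescope so the product is an integer; carrying out the multiplication exactly gives PP(7, 4, 7) = 142174944340.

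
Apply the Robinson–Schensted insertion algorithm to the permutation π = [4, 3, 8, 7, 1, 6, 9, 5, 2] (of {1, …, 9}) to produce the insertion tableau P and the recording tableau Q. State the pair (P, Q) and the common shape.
P = [1, 2, 9] / [3, 5] / [4, 6] / [7] / [8];  Q = [1, 3, 7] / [2, 4] / [5, 6] / [8] / [9];  common shape = (3, 2, 2, 1, 1)

Row-insert the values π_1, π_2, … into P one at a time, bumping the leftmost entry strictly greater than the inserted value down to the next row. The recording tableau Q records, in position (i, j), the step at which that cell was added to P.
  Insert 4 (step 1): P = [4];  Q = [1]
  Insert 3 (step 2): P = [3] / [4];  Q = [1] / [2]
  Insert 8 (step 3): P = [3, 8] / [4];  Q = [1, 3] / [2]
  Insert 7 (step 4): P = [3, 7] / [4, 8];  Q = [1, 3] / [2, 4]
  Insert 1 (step 5): P = [1, 7] / [3, 8] / [4];  Q = [1, 3] / [2, 4] / [5]
  Insert 6 (step 6): P = [1, 6] / [3, 7] / [4, 8];  Q = [1, 3] / [2, 4] / [5, 6]
  Insert 9 (step 7): P = [1, 6, 9] / [3, 7] / [4, 8];  Q = [1, 3, 7] / [2, 4] / [5, 6]
  Insert 5 (step 8): P = [1, 5, 9] / [3, 6] / [4, 7] / [8];  Q = [1, 3, 7] / [2, 4] / [5, 6] / [8]
  Insert 2 (step 9): P = [1, 2, 9] / [3, 5] / [4, 6] / [7] / [8];  Q = [1, 3, 7] / [2, 4] / [5, 6] / [8] / [9]
Final shape: (3, 2, 2, 1, 1).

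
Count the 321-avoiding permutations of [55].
C_55 = 1759414616608818870992479875972

These 321-avoiding permutations are counted by the Catalan number C_n = (1/(n + 1)) · C(2n, n). For n = 55: C_55 = (1/56) · C(110, 55) = 98527218530093856775578873054432/56 = 1759414616608818870992479875972.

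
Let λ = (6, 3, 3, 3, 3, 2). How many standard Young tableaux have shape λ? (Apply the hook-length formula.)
# SYT of shape (6, 3, 3, 3, 3, 2) = 31744440

Hook-length formula: f^λ = n! / Π hook(c), product over all cells c of the Young diagram. For λ = (6, 3, 3, 3, 3, 2), n = 20 boxes. Hook lengths by row (left-to-right, top-to-bottom): [11, 10, 8, 3, 2, 1]; [7, 6, 4]; [6, 5, 3]; [5, 4, 2]; [4, 3, 1]; [2, 1]. Product of hooks = 76640256000. So f^λ = 20! / 76640256000 = 2432902008176640000 / 76640256000 = 31744440.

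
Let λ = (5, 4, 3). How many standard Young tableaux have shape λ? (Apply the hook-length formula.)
# SYT of shape (5, 4, 3) = 2112

Hook-length formula: f^λ = n! / Π hook(c), product over all cells c of the Young diagram. For λ = (5, 4, 3), n = 12 boxes. Hook lengths by row (left-to-right, top-to-bottom): [7, 6, 5, 3, 1]; [5, 4, 3, 1]; [3, 2, 1]. Product of hooks = 226800. So f^λ = 12! / 226800 = 479001600 / 226800 = 2112.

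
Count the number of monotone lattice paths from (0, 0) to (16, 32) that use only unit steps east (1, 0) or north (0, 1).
Number of paths = 2254848913647

A monotone lattice path from (0, 0) to (16, 32) consists of 16 east steps and 32 north steps in some order, so it is determined by which 16 of the 48 steps are east. The count is C(48, 16) = 2254848913647.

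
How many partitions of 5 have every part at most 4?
p(5, parts ≤ 4) = 6

Partitions of 5 with all parts ≤ 4: 4+1, 3+2, 3+1+1, 2+2+1, 2+1+1+1, 1+1+1+1+1. Count = 6.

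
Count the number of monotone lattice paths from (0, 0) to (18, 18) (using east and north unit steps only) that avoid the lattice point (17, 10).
Number of paths = 8999208735

Total paths from (0, 0) to (18, 18): C(36, 18) = 9075135300. Paths through (17, 10): (paths (0, 0) → (17, 10)) × (paths (17, 10) → (18, 18)) = C(27, 17) · C(9, 1) = 8436285 · 9 = 75926565. Avoidance count = 9075135300 − 75926565 = 8999208735.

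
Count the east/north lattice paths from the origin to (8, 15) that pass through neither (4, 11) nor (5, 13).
Number of paths = 350034

Inclusion–exclusion. Total paths: C(23, 8) = 490314. Through P₁: C(15, 4)·C(8, 4) = 95550. Through P₂: C(18, 5)·C(5, 3) = 85680. Since P₁ is strictly southwest of P₂, a monotone path through both must visit P₁ then P₂; paths through both = C(15, 4)·C(3, 1)·C(5, 3) = 40950. Avoid both = 490314 − 95550 − 85680 + 40950 = 350034.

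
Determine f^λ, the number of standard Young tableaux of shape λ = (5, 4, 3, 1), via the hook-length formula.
# SYT of shape (5, 4, 3, 1) = 15015

Hook-length formula: f^λ = n! / Π hook(c), product over all cells c of the Young diagram. For λ = (5, 4, 3, 1), n = 13 boxes. Hook lengths by row (left-to-right, top-to-bottom): [8, 6, 5, 3, 1]; [6, 4, 3, 1]; [4, 2, 1]; [1]. Product of hooks = 414720. So f^λ = 13! / 414720 = 6227020800 / 414720 = 15015.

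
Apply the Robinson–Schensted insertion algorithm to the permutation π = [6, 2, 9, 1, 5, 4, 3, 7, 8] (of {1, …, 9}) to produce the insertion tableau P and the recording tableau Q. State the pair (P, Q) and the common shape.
P = [1, 3, 7, 8] / [2, 4] / [5, 9] / [6];  Q = [1, 3, 8, 9] / [2, 5] / [4, 6] / [7];  common shape = (4, 2, 2, 1)

Row-insert the values π_1, π_2, … into P one at a time, bumping the leftmost entry strictly greater than the inserted value down to the next row. The recording tableau Q records, in position (i, j), the step at which that cell was added to P.
  Insert 6 (step 1): P = [6];  Q = [1]
  Insert 2 (step 2): P = [2] / [6];  Q = [1] / [2]
  Insert 9 (step 3): P = [2, 9] / [6];  Q = [1, 3] / [2]
  Insert 1 (step 4): P = [1, 9] / [2] / [6];  Q = [1, 3] / [2] / [4]
  Insert 5 (step 5): P = [1, 5] / [2, 9] / [6];  Q = [1, 3] / [2, 5] / [4]
  Insert 4 (step 6): P = [1, 4] / [2, 5] / [6, 9];  Q = [1, 3] / [2, 5] / [4, 6]
  Insert 3 (step 7): P = [1, 3] / [2, 4] / [5, 9] / [6];  Q = [1, 3] / [2, 5] / [4, 6] / [7]
  Insert 7 (step 8): P = [1, 3, 7] / [2, 4] / [5, 9] / [6];  Q = [1, 3, 8] / [2, 5] / [4, 6] / [7]
  Insert 8 (step 9): P = [1, 3, 7, 8] / [2, 4] / [5, 9] / [6];  Q = [1, 3, 8, 9] / [2, 5] / [4, 6] / [7]
Final shape: (4, 2, 2, 1).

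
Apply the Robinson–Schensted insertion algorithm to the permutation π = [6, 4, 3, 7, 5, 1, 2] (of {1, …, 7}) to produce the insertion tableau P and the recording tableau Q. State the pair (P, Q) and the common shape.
P = [1, 2] / [3, 5] / [4, 7] / [6];  Q = [1, 4] / [2, 5] / [3, 7] / [6];  common shape = (2, 2, 2, 1)

Row-insert the values π_1, π_2, … into P one at a time, bumping the leftmost entry strictly greater than the inserted value down to the next row. The recording tableau Q records, in position (i, j), the step at which that cell was added to P.
  Insert 6 (step 1): P = [6];  Q = [1]
  Insert 4 (step 2): P = [4] / [6];  Q = [1] / [2]
  Insert 3 (step 3): P = [3] / [4] / [6];  Q = [1] / [2] / [3]
  Insert 7 (step 4): P = [3, 7] / [4] / [6];  Q = [1, 4] / [2] / [3]
  Insert 5 (step 5): P = [3, 5] / [4, 7] / [6];  Q = [1, 4] / [2, 5] / [3]
  Insert 1 (step 6): P = [1, 5] / [3, 7] / [4] / [6];  Q = [1, 4] / [2, 5] / [3] / [6]
  Insert 2 (step 7): P = [1, 2] / [3, 5] / [4, 7] / [6];  Q = [1, 4] / [2, 5] / [3, 7] / [6]
Final shape: (2, 2, 2, 1).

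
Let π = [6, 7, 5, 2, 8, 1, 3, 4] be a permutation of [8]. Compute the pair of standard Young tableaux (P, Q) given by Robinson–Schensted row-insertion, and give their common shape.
P = [1, 3, 4] / [2, 7, 8] / [5] / [6];  Q = [1, 2, 5] / [3, 7, 8] / [4] / [6];  common shape = (3, 3, 1, 1)

Row-insert the values π_1, π_2, … into P one at a time, bumping the leftmost entry strictly greater than the inserted value down to the next row. The recording tableau Q records, in position (i, j), the step at which that cell was added to P.
  Insert 6 (step 1): P = [6];  Q = [1]
  Insert 7 (step 2): P = [6, 7];  Q = [1, 2]
  Insert 5 (step 3): P = [5, 7] / [6];  Q = [1, 2] / [3]
  Insert 2 (step 4): P = [2, 7] / [5] / [6];  Q = [1, 2] / [3] / [4]
  Insert 8 (step 5): P = [2, 7, 8] / [5] / [6];  Q = [1, 2, 5] / [3] / [4]
  Insert 1 (step 6): P = [1, 7, 8] / [2] / [5] / [6];  Q = [1, 2, 5] / [3] / [4] / [6]
  Insert 3 (step 7): P = [1, 3, 8] / [2, 7] / [5] / [6];  Q = [1, 2, 5] / [3, 7] / [4] / [6]
  Insert 4 (step 8): P = [1, 3, 4] / [2, 7, 8] / [5] / [6];  Q = [1, 2, 5] / [3, 7, 8] / [4] / [6]
Final shape: (3, 3, 1, 1).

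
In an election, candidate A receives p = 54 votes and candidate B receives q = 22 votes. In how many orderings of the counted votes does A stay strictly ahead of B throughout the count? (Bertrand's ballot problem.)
Strict-lead orderings = 3059687613310755200

Total orderings of the 76 votes with 54 for A: C(76, 54) = 7266758081613043600. By the Bertrand ballot formula (Cycle Lemma / reflection principle), the number of orderings in which A is strictly ahead of B throughout is (p − q)/(p + q) · C(p + q, p) = (54 − 22)/(54 + 22) · 7266758081613043600 = 3059687613310755200.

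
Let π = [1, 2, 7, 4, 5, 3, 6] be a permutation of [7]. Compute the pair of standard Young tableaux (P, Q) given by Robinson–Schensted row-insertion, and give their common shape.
P = [1, 2, 3, 5, 6] / [4] / [7];  Q = [1, 2, 3, 5, 7] / [4] / [6];  common shape = (5, 1, 1)

Row-insert the values π_1, π_2, … into P one at a time, bumping the leftmost entry strictly greater than the inserted value down to the next row. The recording tableau Q records, in position (i, j), the step at which that cell was added to P.
  Insert 1 (step 1): P = [1];  Q = [1]
  Insert 2 (step 2): P = [1, 2];  Q = [1, 2]
  Insert 7 (step 3): P = [1, 2, 7];  Q = [1, 2, 3]
  Insert 4 (step 4): P = [1, 2, 4] / [7];  Q = [1, 2, 3] / [4]
  Insert 5 (step 5): P = [1, 2, 4, 5] / [7];  Q = [1, 2, 3, 5] / [4]
  Insert 3 (step 6): P = [1, 2, 3, 5] / [4] / [7];  Q = [1, 2, 3, 5] / [4] / [6]
  Insert 6 (step 7): P = [1, 2, 3, 5, 6] / [4] / [7];  Q = [1, 2, 3, 5, 7] / [4] / [6]
Final shape: (5, 1, 1).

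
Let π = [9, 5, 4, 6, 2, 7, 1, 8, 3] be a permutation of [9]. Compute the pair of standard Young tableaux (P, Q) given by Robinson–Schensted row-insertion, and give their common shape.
P = [1, 3, 7, 8] / [2, 6] / [4] / [5] / [9];  Q = [1, 4, 6, 8] / [2, 9] / [3] / [5] / [7];  common shape = (4, 2, 1, 1, 1)

Row-insert the values π_1, π_2, … into P one at a time, bumping the leftmost entry strictly greater than the inserted value down to the next row. The recording tableau Q records, in position (i, j), the step at which that cell was added to P.
  Insert 9 (step 1): P = [9];  Q = [1]
  Insert 5 (step 2): P = [5] / [9];  Q = [1] / [2]
  Insert 4 (step 3): P = [4] / [5] / [9];  Q = [1] / [2] / [3]
  Insert 6 (step 4): P = [4, 6] / [5] / [9];  Q = [1, 4] / [2] / [3]
  Insert 2 (step 5): P = [2, 6] / [4] / [5] / [9];  Q = [1, 4] / [2] / [3] / [5]
  Insert 7 (step 6): P = [2, 6, 7] / [4] / [5] / [9];  Q = [1, 4, 6] / [2] / [3] / [5]
  Insert 1 (step 7): P = [1, 6, 7] / [2] / [4] / [5] / [9];  Q = [1, 4, 6] / [2] / [3] / [5] / [7]
  Insert 8 (step 8): P = [1, 6, 7, 8] / [2] / [4] / [5] / [9];  Q = [1, 4, 6, 8] / [2] / [3] / [5] / [7]
  Insert 3 (step 9): P = [1, 3, 7, 8] / [2, 6] / [4] / [5] / [9];  Q = [1, 4, 6, 8] / [2, 9] / [3] / [5] / [7]
Final shape: (4, 2, 1, 1, 1).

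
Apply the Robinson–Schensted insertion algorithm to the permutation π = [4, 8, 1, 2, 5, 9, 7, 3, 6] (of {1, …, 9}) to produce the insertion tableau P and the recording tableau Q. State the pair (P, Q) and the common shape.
P = [1, 2, 3, 6] / [4, 5, 7] / [8, 9];  Q = [1, 2, 5, 6] / [3, 4, 7] / [8, 9];  common shape = (4, 3, 2)

Row-insert the values π_1, π_2, … into P one at a time, bumping the leftmost entry strictly greater than the inserted value down to the next row. The recording tableau Q records, in position (i, j), the step at which that cell was added to P.
  Insert 4 (step 1): P = [4];  Q = [1]
  Insert 8 (step 2): P = [4, 8];  Q = [1, 2]
  Insert 1 (step 3): P = [1, 8] / [4];  Q = [1, 2] / [3]
  Insert 2 (step 4): P = [1, 2] / [4, 8];  Q = [1, 2] / [3, 4]
  Insert 5 (step 5): P = [1, 2, 5] / [4, 8];  Q = [1, 2, 5] / [3, 4]
  Insert 9 (step 6): P = [1, 2, 5, 9] / [4, 8];  Q = [1, 2, 5, 6] / [3, 4]
  Insert 7 (step 7): P = [1, 2, 5, 7] / [4, 8, 9];  Q = [1, 2, 5, 6] / [3, 4, 7]
  Insert 3 (step 8): P = [1, 2, 3, 7] / [4, 5, 9] / [8];  Q = [1, 2, 5, 6] / [3, 4, 7] / [8]
  Insert 6 (step 9): P = [1, 2, 3, 6] / [4, 5, 7] / [8, 9];  Q = [1, 2, 5, 6] / [3, 4, 7] / [8, 9]
Final shape: (4, 3, 2).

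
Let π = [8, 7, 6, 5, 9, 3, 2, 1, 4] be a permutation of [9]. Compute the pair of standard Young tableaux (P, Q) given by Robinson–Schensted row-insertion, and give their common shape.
P = [1, 4] / [2, 9] / [3] / [5] / [6] / [7] / [8];  Q = [1, 5] / [2, 9] / [3] / [4] / [6] / [7] / [8];  common shape = (2, 2, 1, 1, 1, 1, 1)

Row-insert the values π_1, π_2, … into P one at a time, bumping the leftmost entry strictly greater than the inserted value down to the next row. The recording tableau Q records, in position (i, j), the step at which that cell was added to P.
  Insert 8 (step 1): P = [8];  Q = [1]
  Insert 7 (step 2): P = [7] / [8];  Q = [1] / [2]
  Insert 6 (step 3): P = [6] / [7] / [8];  Q = [1] / [2] / [3]
  Insert 5 (step 4): P = [5] / [6] / [7] / [8];  Q = [1] / [2] / [3] / [4]
  Insert 9 (step 5): P = [5, 9] / [6] / [7] / [8];  Q = [1, 5] / [2] / [3] / [4]
  Insert 3 (step 6): P = [3, 9] / [5] / [6] / [7] / [8];  Q = [1, 5] / [2] / [3] / [4] / [6]
  Insert 2 (step 7): P = [2, 9] / [3] / [5] / [6] / [7] / [8];  Q = [1, 5] / [2] / [3] / [4] / [6] / [7]
  Insert 1 (step 8): P = [1, 9] / [2] / [3] / [5] / [6] / [7] / [8];  Q = [1, 5] / [2] / [3] / [4] / [6] / [7] / [8]
  Insert 4 (step 9): P = [1, 4] / [2, 9] / [3] / [5] / [6] / [7] / [8];  Q = [1, 5] / [2, 9] / [3] / [4] / [6] / [7] / [8]
Final shape: (2, 2, 1, 1, 1, 1, 1).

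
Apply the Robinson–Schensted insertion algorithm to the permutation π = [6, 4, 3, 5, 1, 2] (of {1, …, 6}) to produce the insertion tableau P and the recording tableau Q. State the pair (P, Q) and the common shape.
P = [1, 2] / [3, 5] / [4] / [6];  Q = [1, 4] / [2, 6] / [3] / [5];  common shape = (2, 2, 1, 1)

Row-insert the values π_1, π_2, … into P one at a time, bumping the leftmost entry strictly greater than the inserted value down to the next row. The recording tableau Q records, in position (i, j), the step at which that cell was added to P.
  Insert 6 (step 1): P = [6];  Q = [1]
  Insert 4 (step 2): P = [4] / [6];  Q = [1] / [2]
  Insert 3 (step 3): P = [3] / [4] / [6];  Q = [1] / [2] / [3]
  Insert 5 (step 4): P = [3, 5] / [4] / [6];  Q = [1, 4] / [2] / [3]
  Insert 1 (step 5): P = [1, 5] / [3] / [4] / [6];  Q = [1, 4] / [2] / [3] / [5]
  Insert 2 (step 6): P = [1, 2] / [3, 5] / [4] / [6];  Q = [1, 4] / [2, 6] / [3] / [5]
Final shape: (2, 2, 1, 1).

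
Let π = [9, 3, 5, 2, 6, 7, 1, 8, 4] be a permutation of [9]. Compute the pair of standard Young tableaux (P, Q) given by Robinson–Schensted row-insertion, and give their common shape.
P = [1, 4, 6, 7, 8] / [2, 5] / [3] / [9];  Q = [1, 3, 5, 6, 8] / [2, 9] / [4] / [7];  common shape = (5, 2, 1, 1)

Row-insert the values π_1, π_2, … into P one at a time, bumping the leftmost entry strictly greater than the inserted value down to the next row. The recording tableau Q records, in position (i, j), the step at which that cell was added to P.
  Insert 9 (step 1): P = [9];  Q = [1]
  Insert 3 (step 2): P = [3] / [9];  Q = [1] / [2]
  Insert 5 (step 3): P = [3, 5] / [9];  Q = [1, 3] / [2]
  Insert 2 (step 4): P = [2, 5] / [3] / [9];  Q = [1, 3] / [2] / [4]
  Insert 6 (step 5): P = [2, 5, 6] / [3] / [9];  Q = [1, 3, 5] / [2] / [4]
  Insert 7 (step 6): P = [2, 5, 6, 7] / [3] / [9];  Q = [1, 3, 5, 6] / [2] / [4]
  Insert 1 (step 7): P = [1, 5, 6, 7] / [2] / [3] / [9];  Q = [1, 3, 5, 6] / [2] / [4] / [7]
  Insert 8 (step 8): P = [1, 5, 6, 7, 8] / [2] / [3] / [9];  Q = [1, 3, 5, 6, 8] / [2] / [4] / [7]
  Insert 4 (step 9): P = [1, 4, 6, 7, 8] / [2, 5] / [3] / [9];  Q = [1, 3, 5, 6, 8] / [2, 9] / [4] / [7]
Final shape: (5, 2, 1, 1).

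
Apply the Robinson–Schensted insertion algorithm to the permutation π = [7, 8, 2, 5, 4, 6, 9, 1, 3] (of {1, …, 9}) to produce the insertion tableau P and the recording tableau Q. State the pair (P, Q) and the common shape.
P = [1, 3, 6, 9] / [2, 4] / [5, 8] / [7];  Q = [1, 2, 6, 7] / [3, 4] / [5, 9] / [8];  common shape = (4, 2, 2, 1)

Row-insert the values π_1, π_2, … into P one at a time, bumping the leftmost entry strictly greater than the inserted value down to the next row. The recording tableau Q records, in position (i, j), the step at which that cell was added to P.
  Insert 7 (step 1): P = [7];  Q = [1]
  Insert 8 (step 2): P = [7, 8];  Q = [1, 2]
  Insert 2 (step 3): P = [2, 8] / [7];  Q = [1, 2] / [3]
  Insert 5 (step 4): P = [2, 5] / [7, 8];  Q = [1, 2] / [3, 4]
  Insert 4 (step 5): P = [2, 4] / [5, 8] / [7];  Q = [1, 2] / [3, 4] / [5]
  Insert 6 (step 6): P = [2, 4, 6] / [5, 8] / [7];  Q = [1, 2, 6] / [3, 4] / [5]
  Insert 9 (step 7): P = [2, 4, 6, 9] / [5, 8] / [7];  Q = [1, 2, 6, 7] / [3, 4] / [5]
  Insert 1 (step 8): P = [1, 4, 6, 9] / [2, 8] / [5] / [7];  Q = [1, 2, 6, 7] / [3, 4] / [5] / [8]
  Insert 3 (step 9): P = [1, 3, 6, 9] / [2, 4] / [5, 8] / [7];  Q = [1, 2, 6, 7] / [3, 4] / [5, 9] / [8]
Final shape: (4, 2, 2, 1).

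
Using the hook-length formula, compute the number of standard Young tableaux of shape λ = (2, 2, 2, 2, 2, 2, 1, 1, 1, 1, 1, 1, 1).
# SYT of shape (2, 2, 2, 2, 2, 2, 1, 1, 1, 1, 1, 1, 1) = 15504

Hook-length formula: f^λ = n! / Π hook(c), product over all cells c of the Young diagram. For λ = (2, 2, 2, 2, 2, 2, 1, 1, 1, 1, 1, 1, 1), n = 19 boxes. Hook lengths by row (left-to-right, top-to-bottom): [14, 6]; [13, 5]; [12, 4]; [11, 3]; [10, 2]; [9, 1]; [7]; [6]; [5]; [4]; [3]; [2]; [1]. Product of hooks = 7846046208000. So f^λ = 19! / 7846046208000 = 121645100408832000 / 7846046208000 = 15504.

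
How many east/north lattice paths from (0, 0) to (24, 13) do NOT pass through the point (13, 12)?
Number of paths = 3500063700

Total paths from (0, 0) to (24, 13): C(37, 24) = 3562467300. Paths through (13, 12): (paths (0, 0) → (13, 12)) × (paths (13, 12) → (24, 13)) = C(25, 13) · C(12, 11) = 5200300 · 12 = 62403600. Avoidance count = 3562467300 − 62403600 = 3500063700.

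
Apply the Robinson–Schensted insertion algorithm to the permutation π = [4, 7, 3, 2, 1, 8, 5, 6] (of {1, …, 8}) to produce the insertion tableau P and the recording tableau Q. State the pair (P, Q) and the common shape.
P = [1, 5, 6] / [2, 7, 8] / [3] / [4];  Q = [1, 2, 6] / [3, 7, 8] / [4] / [5];  common shape = (3, 3, 1, 1)

Row-insert the values π_1, π_2, … into P one at a time, bumping the leftmost entry strictly greater than the inserted value down to the next row. The recording tableau Q records, in position (i, j), the step at which that cell was added to P.
  Insert 4 (step 1): P = [4];  Q = [1]
  Insert 7 (step 2): P = [4, 7];  Q = [1, 2]
  Insert 3 (step 3): P = [3, 7] / [4];  Q = [1, 2] / [3]
  Insert 2 (step 4): P = [2, 7] / [3] / [4];  Q = [1, 2] / [3] / [4]
  Insert 1 (step 5): P = [1, 7] / [2] / [3] / [4];  Q = [1, 2] / [3] / [4] / [5]
  Insert 8 (step 6): P = [1, 7, 8] / [2] / [3] / [4];  Q = [1, 2, 6] / [3] / [4] / [5]
  Insert 5 (step 7): P = [1, 5, 8] / [2, 7] / [3] / [4];  Q = [1, 2, 6] / [3, 7] / [4] / [5]
  Insert 6 (step 8): P = [1, 5, 6] / [2, 7, 8] / [3] / [4];  Q = [1, 2, 6] / [3, 7, 8] / [4] / [5]
Final shape: (3, 3, 1, 1).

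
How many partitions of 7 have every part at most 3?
p(7, parts ≤ 3) = 8

Partitions of 7 with all parts ≤ 3: 3+3+1, 3+2+2, 3+2+1+1, 3+1+1+1+1, 2+2+2+1, 2+2+1+1+1, 2+1+1+1+1+1, 1+1+1+1+1+1+1. Count = 8.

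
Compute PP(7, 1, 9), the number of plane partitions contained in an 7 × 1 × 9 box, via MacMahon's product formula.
PP(7, 1, 9) = 11440

Evaluate the triple product over i = 1..7, j = 1..1, k = 1..9. The factors are (2/1) · (3/2) · (4/3) · (5/4) · (6/5) · (7/6) · (8/7) · (9/8) · … (63 factors total). The numerators and denominators telescope so the product is an integer; carrying out the multiplication exactly gives PP(7, 1, 9) = 11440.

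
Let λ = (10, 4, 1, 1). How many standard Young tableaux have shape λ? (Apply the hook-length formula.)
# SYT of shape (10, 4, 1, 1) = 43120

Hook-length formula: f^λ = n! / Π hook(c), product over all cells c of the Young diagram. For λ = (10, 4, 1, 1), n = 16 boxes. Hook lengths by row (left-to-right, top-to-bottom): [13, 10, 9, 8, 6, 5, 4, 3, 2, 1]; [6, 3, 2, 1]; [2]; [1]. Product of hooks = 485222400. So f^λ = 16! / 485222400 = 20922789888000 / 485222400 = 43120.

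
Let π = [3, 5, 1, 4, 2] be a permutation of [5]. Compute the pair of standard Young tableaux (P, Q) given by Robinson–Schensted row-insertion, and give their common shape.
P = [1, 2] / [3, 4] / [5];  Q = [1, 2] / [3, 4] / [5];  common shape = (2, 2, 1)

Row-insert the values π_1, π_2, … into P one at a time, bumping the leftmost entry strictly greater than the inserted value down to the next row. The recording tableau Q records, in position (i, j), the step at which that cell was added to P.
  Insert 3 (step 1): P = [3];  Q = [1]
  Insert 5 (step 2): P = [3, 5];  Q = [1, 2]
  Insert 1 (step 3): P = [1, 5] / [3];  Q = [1, 2] / [3]
  Insert 4 (step 4): P = [1, 4] / [3, 5];  Q = [1, 2] / [3, 4]
  Insert 2 (step 5): P = [1, 2] / [3, 4] / [5];  Q = [1, 2] / [3, 4] / [5]
Final shape: (2, 2, 1).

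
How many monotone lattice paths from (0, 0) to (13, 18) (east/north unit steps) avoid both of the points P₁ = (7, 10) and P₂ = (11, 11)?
Number of paths = 125955819

Inclusion–exclusion. Total paths: C(31, 13) = 206253075. Through P₁: C(17, 7)·C(14, 6) = 58402344. Through P₂: C(22, 11)·C(9, 2) = 25395552. Since P₁ is strictly southwest of P₂, a monotone path through both must visit P₁ then P₂; paths through both = C(17, 7)·C(5, 4)·C(9, 2) = 3500640. Avoid both = 206253075 − 58402344 − 25395552 + 3500640 = 125955819.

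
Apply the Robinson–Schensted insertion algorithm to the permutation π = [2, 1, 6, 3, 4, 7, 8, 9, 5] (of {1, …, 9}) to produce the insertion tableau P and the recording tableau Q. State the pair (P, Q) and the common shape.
P = [1, 3, 4, 5, 8, 9] / [2, 6, 7];  Q = [1, 3, 5, 6, 7, 8] / [2, 4, 9];  common shape = (6, 3)

Row-insert the values π_1, π_2, … into P one at a time, bumping the leftmost entry strictly greater than the inserted value down to the next row. The recording tableau Q records, in position (i, j), the step at which that cell was added to P.
  Insert 2 (step 1): P = [2];  Q = [1]
  Insert 1 (step 2): P = [1] / [2];  Q = [1] / [2]
  Insert 6 (step 3): P = [1, 6] / [2];  Q = [1, 3] / [2]
  Insert 3 (step 4): P = [1, 3] / [2, 6];  Q = [1, 3] / [2, 4]
  Insert 4 (step 5): P = [1, 3, 4] / [2, 6];  Q = [1, 3, 5] / [2, 4]
  Insert 7 (step 6): P = [1, 3, 4, 7] / [2, 6];  Q = [1, 3, 5, 6] / [2, 4]
  Insert 8 (step 7): P = [1, 3, 4, 7, 8] / [2, 6];  Q = [1, 3, 5, 6, 7] / [2, 4]
  Insert 9 (step 8): P = [1, 3, 4, 7, 8, 9] / [2, 6];  Q = [1, 3, 5, 6, 7, 8] / [2, 4]
  Insert 5 (step 9): P = [1, 3, 4, 5, 8, 9] / [2, 6, 7];  Q = [1, 3, 5, 6, 7, 8] / [2, 4, 9]
Final shape: (6, 3).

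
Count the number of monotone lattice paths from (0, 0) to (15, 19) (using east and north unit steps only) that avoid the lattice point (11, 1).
Number of paths = 1855879740

Total paths from (0, 0) to (15, 19): C(34, 15) = 1855967520. Paths through (11, 1): (paths (0, 0) → (11, 1)) × (paths (11, 1) → (15, 19)) = C(12, 11) · C(22, 4) = 12 · 7315 = 87780. Avoidance count = 1855967520 − 87780 = 1855879740.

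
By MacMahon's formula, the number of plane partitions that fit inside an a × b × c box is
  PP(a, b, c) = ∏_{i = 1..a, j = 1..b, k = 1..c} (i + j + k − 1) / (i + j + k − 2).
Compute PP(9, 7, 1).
PP(9, 7, 1) = 11440

Evaluate the triple product over i = 1..9, j = 1..7, k = 1..1. The factors are (2/1) · (3/2) · (4/3) · (5/4) · (6/5) · (7/6) · (8/7) · (3/2) · … (63 factors total). The numerators and denominators telescope so the product is an integer; carrying out the multiplication exactly gives PP(9, 7, 1) = 11440.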